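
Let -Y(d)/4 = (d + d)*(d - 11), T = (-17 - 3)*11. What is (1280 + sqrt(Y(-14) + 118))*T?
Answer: -281600 - 660*I*sqrt(298) ≈ -2.816e+5 - 11393.0*I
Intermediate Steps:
T = -220 (T = -20*11 = -220)
Y(d) = -8*d*(-11 + d) (Y(d) = -4*(d + d)*(d - 11) = -4*2*d*(-11 + d) = -8*d*(-11 + d))
(1280 + sqrt(Y(-14) + 118))*T = (1280 + sqrt(8*(-14)*(11 - 1*(-14)) + 118))*(-220) = (1280 + sqrt(8*(-14)*(11 + 14) + 118))*(-220) = (1280 + sqrt(8*(-14)*25 + 118))*(-220) = (1280 + sqrt(-2800 + 118))*(-220) = (1280 + sqrt(-2682))*(-220) = (1280 + 3*I*sqrt(298))*(-220) = -281600 - 660*I*sqrt(298)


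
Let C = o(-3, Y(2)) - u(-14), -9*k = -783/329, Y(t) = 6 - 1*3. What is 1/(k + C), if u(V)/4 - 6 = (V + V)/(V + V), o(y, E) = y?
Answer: -329/10112 ≈ -0.032536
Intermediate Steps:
Y(t) = 3 (Y(t) = 6 - 3 = 3)
k = 87/329 (k = -(-87)/329 = -⅑*(-783/329) = 87/329 ≈ 0.26444)
u(V) = 28 (u(V) = 24 + 4*((V + V)/(V + V)) = 24 + 4*((2*V)/((2*V))) = 24 + 4*((2*V)*(1/(2*V))) = 24 + 4*1 = 24 + 4 = 28)
C = -31 (C = -3 - 1*28 = -3 - 28 = -31)
1/(k + C) = 1/(87/329 - 31) = 1/(-10112/329) = -329/10112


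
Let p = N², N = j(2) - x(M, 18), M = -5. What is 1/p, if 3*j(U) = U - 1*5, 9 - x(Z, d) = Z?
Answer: 1/225 ≈ 0.0044444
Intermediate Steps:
x(Z, d) = 9 - Z
j(U) = -5/3 + U/3 (j(U) = (U - 1*5)/3 = (U - 5)/3 = (-5 + U)/3 = -5/3 + U/3)
N = -15 (N = (-5/3 + (⅓)*2) - (9 - 1*(-5)) = (-5/3 + ⅔) - (9 + 5) = -1 - 1*14 = -1 - 14 = -15)
p = 225 (p = (-15)² = 225)
1/p = 1/225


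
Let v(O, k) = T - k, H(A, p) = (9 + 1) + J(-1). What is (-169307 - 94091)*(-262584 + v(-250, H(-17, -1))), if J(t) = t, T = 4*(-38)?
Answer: 69206507510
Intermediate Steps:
T = -152
H(A, p) = 9 (H(A, p) = (9 + 1) - 1 = 10 - 1 = 9)
v(O, k) = -152 - k
(-169307 - 94091)*(-262584 + v(-250, H(-17, -1))) = (-169307 - 94091)*(-262584 + (-152 - 1*9)) = -263398*(-262584 + (-152 - 9)) = -263398*(-262584 - 161) = -263398*(-262745) = 69206507510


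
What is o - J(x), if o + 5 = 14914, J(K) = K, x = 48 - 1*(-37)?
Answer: 14824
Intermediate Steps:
x = 85 (x = 48 + 37 = 85)
o = 14909 (o = -5 + 14914 = 14909)
o - J(x) = 14909 - 1*85 = 14909 - 85 = 14824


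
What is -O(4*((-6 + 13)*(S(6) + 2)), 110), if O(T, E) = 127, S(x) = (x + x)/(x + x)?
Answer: -127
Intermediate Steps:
S(x) = 1 (S(x) = (2*x)/((2*x)) = (2*x)*(1/(2*x)) = 1)
-O(4*((-6 + 13)*(S(6) + 2)), 110) = -1*127 = -127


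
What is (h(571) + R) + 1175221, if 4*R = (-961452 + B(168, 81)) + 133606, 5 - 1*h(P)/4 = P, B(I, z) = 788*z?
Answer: 1963905/2 ≈ 9.8195e+5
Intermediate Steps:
h(P) = 20 - 4*P
R = -382009/2 (R = ((-961452 + 788*81) + 133606)/4 = ((-961452 + 63828) + 133606)/4 = (-897624 + 133606)/4 = (¼)*(-764018) = -382009/2 ≈ -1.9100e+5)
(h(571) + R) + 1175221 = ((20 - 4*571) - 382009/2) + 1175221 = ((20 - 2284) - 382009/2) + 1175221 = (-2264 - 382009/2) + 1175221 = -386537/2 + 1175221 = 1963905/2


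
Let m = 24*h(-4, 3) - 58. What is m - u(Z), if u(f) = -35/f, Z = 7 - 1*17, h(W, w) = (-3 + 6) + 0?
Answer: 21/2 ≈ 10.500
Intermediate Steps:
h(W, w) = 3 (h(W, w) = 3 + 0 = 3)
Z = -10 (Z = 7 - 17 = -10)
m = 14 (m = 24*3 - 58 = 72 - 58 = 14)
m - u(Z) = 14 - (-35)/(-10) = 14 - (-35)*(-1)/10 = 14 - 1*7/2 = 14 - 7/2 = 21/2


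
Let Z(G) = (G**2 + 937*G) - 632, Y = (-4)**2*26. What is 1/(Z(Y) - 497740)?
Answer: 1/64476 ≈ 1.5510e-5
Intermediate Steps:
Y = 416 (Y = 16*26 = 416)
Z(G) = -632 + G**2 + 937*G
1/(Z(Y) - 497740) = 1/((-632 + 416**2 + 937*416) - 497740) = 1/((-632 + 173056 + 389792) - 497740) = 1/(562216 - 497740) = 1/64476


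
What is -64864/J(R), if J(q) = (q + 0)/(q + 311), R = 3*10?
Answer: -11059312/15 ≈ -7.3729e+5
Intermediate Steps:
R = 30
J(q) = q/(311 + q)
-64864/J(R) = -64864/(30/(311 + 30)) = -64864/(30/341) = -64864/(30*(1/341)) = -64864/30/341 = -64864*341/30 = -11059312/15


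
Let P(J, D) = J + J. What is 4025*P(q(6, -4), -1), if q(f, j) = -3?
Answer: -24150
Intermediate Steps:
P(J, D) = 2*J
4025*P(q(6, -4), -1) = 4025*(2*(-3)) = 4025*(-6) = -24150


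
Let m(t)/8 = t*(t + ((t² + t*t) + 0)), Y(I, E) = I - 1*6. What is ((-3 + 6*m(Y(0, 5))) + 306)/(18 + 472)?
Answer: -3741/98 ≈ -38.173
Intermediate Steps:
Y(I, E) = -6 + I (Y(I, E) = I - 6 = -6 + I)
m(t) = 8*t*(t + 2*t²) (m(t) = 8*(t*(t + ((t² + t*t) + 0))) = 8*(t*(t + ((t² + t²) + 0))) = 8*(t*(t + (2*t² + 0))) = 8*(t*(t + 2*t²)) = 8*t*(t + 2*t²))
((-3 + 6*m(Y(0, 5))) + 306)/(18 + 472) = ((-3 + 6*((-6 + 0)²*(8 + 16*(-6 + 0)))) + 306)/(18 + 472) = ((-3 + 6*((-6)²*(8 + 16*(-6)))) + 306)/490 = ((-3 + 6*(36*(8 - 96))) + 306)*(1/490) = ((-3 + 6*(36*(-88))) + 306)*(1/490) = ((-3 + 6*(-3168)) + 306)*(1/490) = ((-3 - 19008) + 306)*(1/490) = (-19011 + 306)*(1/490) = -18705*1/490 = -3741/98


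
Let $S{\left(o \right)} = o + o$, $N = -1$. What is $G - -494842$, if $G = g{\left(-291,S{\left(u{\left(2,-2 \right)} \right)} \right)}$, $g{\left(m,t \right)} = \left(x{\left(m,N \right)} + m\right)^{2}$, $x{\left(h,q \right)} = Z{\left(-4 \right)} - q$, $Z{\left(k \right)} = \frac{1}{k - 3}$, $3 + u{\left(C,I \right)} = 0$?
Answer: $\frac{28372219}{49} \approx 5.7903 \cdot 10^{5}$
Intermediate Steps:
$u{\left(C,I \right)} = -3$ ($u{\left(C,I \right)} = -3 + 0 = -3$)
$Z{\left(k \right)} = \frac{1}{-3 + k}$
$x{\left(h,q \right)} = - \frac{1}{7} - q$ ($x{\left(h,q \right)} = \frac{1}{-3 - 4} - q = \frac{1}{-7} - q = - \frac{1}{7} - q$)
$S{\left(o \right)} = 2 o$
$g{\left(m,t \right)} = \left(\frac{6}{7} + m\right)^{2}$ ($g{\left(m,t \right)} = \left(\left(- \frac{1}{7} - -1\right) + m\right)^{2} = \left(\left(- \frac{1}{7} + 1\right) + m\right)^{2} = \left(\frac{6}{7} + m\right)^{2}$)
$G = \frac{4124961}{49}$ ($G = \frac{\left(6 + 7 \left(-291\right)\right)^{2}}{49} = \frac{\left(6 - 2037\right)^{2}}{49} = \frac{\left(-2031\right)^{2}}{49} = \frac{1}{49} \cdot 4124961 = \frac{4124961}{49} \approx 84183.0$)
$G - -494842 = \frac{4124961}{49} - -494842 = \frac{4124961}{49} + 494842 = \frac{28372219}{49}$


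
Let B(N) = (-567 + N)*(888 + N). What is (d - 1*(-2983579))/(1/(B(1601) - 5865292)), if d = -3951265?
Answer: 3185299104876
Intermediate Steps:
(d - 1*(-2983579))/(1/(B(1601) - 5865292)) = (-3951265 - 1*(-2983579))/(1/((-503496 + 1601**2 + 321*1601) - 5865292)) = (-3951265 + 2983579)/(1/((-503496 + 2563201 + 513921) - 5865292)) = -967686/(1/(2573626 - 5865292)) = -967686/(1/(-3291666)) = -967686/(-1/3291666) = -967686*(-3291666) = 3185299104876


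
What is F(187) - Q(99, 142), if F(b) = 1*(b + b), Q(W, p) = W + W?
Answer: 176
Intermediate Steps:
Q(W, p) = 2*W
F(b) = 2*b (F(b) = 1*(2*b) = 2*b)
F(187) - Q(99, 142) = 2*187 - 2*99 = 374 - 1*198 = 374 - 198 = 176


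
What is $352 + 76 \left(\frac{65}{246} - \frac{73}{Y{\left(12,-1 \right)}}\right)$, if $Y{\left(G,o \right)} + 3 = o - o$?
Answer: $\frac{91078}{41} \approx 2221.4$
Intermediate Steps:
$Y{\left(G,o \right)} = -3$ ($Y{\left(G,o \right)} = -3 + \left(o - o\right) = -3 + 0 = -3$)
$352 + 76 \left(\frac{65}{246} - \frac{73}{Y{\left(12,-1 \right)}}\right) = 352 + 76 \left(\frac{65}{246} - \frac{73}{-3}\right) = 352 + 76 \left(65 \cdot \frac{1}{246} - - \frac{73}{3}\right) = 352 + 76 \left(\frac{65}{246} + \frac{73}{3}\right) = 352 + 76 \cdot \frac{2017}{82} = 352 + \frac{76646}{41} = \frac{91078}{41}$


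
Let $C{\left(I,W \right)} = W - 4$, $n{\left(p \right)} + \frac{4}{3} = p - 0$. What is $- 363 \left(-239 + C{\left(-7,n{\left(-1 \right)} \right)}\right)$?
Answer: $89056$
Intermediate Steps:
$n{\left(p \right)} = - \frac{4}{3} + p$ ($n{\left(p \right)} = - \frac{4}{3} + \left(p - 0\right) = - \frac{4}{3} + \left(p + 0\right) = - \frac{4}{3} + p$)
$C{\left(I,W \right)} = -4 + W$ ($C{\left(I,W \right)} = W - 4 = -4 + W$)
$- 363 \left(-239 + C{\left(-7,n{\left(-1 \right)} \right)}\right) = - 363 \left(-239 - \frac{19}{3}\right) = \left(-363\right) \left(- \frac{736}{3}\right) = 89056$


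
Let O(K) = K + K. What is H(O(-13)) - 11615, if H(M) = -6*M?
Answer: -11459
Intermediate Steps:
O(K) = 2*K
H(O(-13)) - 11615 = -12*(-13) - 11615 = -6*(-26) - 11615 = 156 - 11615 = -11459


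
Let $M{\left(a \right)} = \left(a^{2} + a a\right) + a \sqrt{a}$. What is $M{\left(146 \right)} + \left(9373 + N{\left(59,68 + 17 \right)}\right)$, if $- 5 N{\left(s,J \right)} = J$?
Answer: $51988 + 146 \sqrt{146} \approx 53752.0$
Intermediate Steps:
$N{\left(s,J \right)} = - \frac{J}{5}$
$M{\left(a \right)} = a^{\frac{3}{2}} + 2 a^{2}$ ($M{\left(a \right)} = \left(a^{2} + a^{2}\right) + a^{\frac{3}{2}} = 2 a^{2} + a^{\frac{3}{2}} = a^{\frac{3}{2}} + 2 a^{2}$)
$M{\left(146 \right)} + \left(9373 + N{\left(59,68 + 17 \right)}\right) = \left(146^{\frac{3}{2}} + 2 \cdot 146^{2}\right) + \left(9373 - \frac{68 + 17}{5}\right) = \left(146 \sqrt{146} + 2 \cdot 21316\right) + \left(9373 - 17\right) = \left(146 \sqrt{146} + 42632\right) + \left(9373 - 17\right) = \left(42632 + 146 \sqrt{146}\right) + 9356 = 51988 + 146 \sqrt{146}$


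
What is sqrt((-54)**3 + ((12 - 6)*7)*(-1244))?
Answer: 4*I*sqrt(13107) ≈ 457.94*I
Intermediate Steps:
sqrt((-54)**3 + ((12 - 6)*7)*(-1244)) = sqrt(-157464 + (6*7)*(-1244)) = sqrt(-157464 + 42*(-1244)) = sqrt(-157464 - 52248) = sqrt(-209712) = 4*I*sqrt(13107)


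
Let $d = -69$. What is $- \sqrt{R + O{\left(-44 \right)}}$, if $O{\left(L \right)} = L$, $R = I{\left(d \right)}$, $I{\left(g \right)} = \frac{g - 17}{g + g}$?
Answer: $- \frac{i \sqrt{206517}}{69} \approx - 6.5861 i$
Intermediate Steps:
$I{\left(g \right)} = \frac{-17 + g}{2 g}$
$R = \frac{43}{69}$ ($R = \frac{-17 - 69}{2 \left(-69\right)} = \frac{1}{2} \left(- \frac{1}{69}\right) \left(-86\right) = \frac{43}{69} \approx 0.62319$)
$- \sqrt{R + O{\left(-44 \right)}} = - \sqrt{\frac{43}{69} - 44} = - \sqrt{- \frac{2993}{69}} = - \frac{i \sqrt{206517}}{69}$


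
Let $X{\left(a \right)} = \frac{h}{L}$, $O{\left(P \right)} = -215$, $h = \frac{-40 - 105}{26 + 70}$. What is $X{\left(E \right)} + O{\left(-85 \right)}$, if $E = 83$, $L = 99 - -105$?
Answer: $- \frac{4210705}{19584} \approx -215.01$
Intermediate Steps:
$h = - \frac{145}{96} \approx -1.5104$
$L = 204$ ($L = 99 + 105 = 204$)
$X{\left(a \right)} = - \frac{145}{19584}$ ($X{\left(a \right)} = - \frac{145}{96 \cdot 204} = \left(- \frac{145}{96}\right) \frac{1}{204} = - \frac{145}{19584}$)
$X{\left(E \right)} + O{\left(-85 \right)} = - \frac{145}{19584} - 215 = - \frac{4210705}{19584}$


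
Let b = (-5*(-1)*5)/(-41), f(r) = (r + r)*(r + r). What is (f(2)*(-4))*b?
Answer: 1600/41 ≈ 39.024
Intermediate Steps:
f(r) = 4*r² (f(r) = (2*r)*(2*r) = 4*r²)
b = -25/41 (b = (5*5)*(-1/41) = 25*(-1/41) = -25/41 ≈ -0.60976)
(f(2)*(-4))*b = ((4*2²)*(-4))*(-25/41) = ((4*4)*(-4))*(-25/41) = (16*(-4))*(-25/41) = -64*(-25/41) = 1600/41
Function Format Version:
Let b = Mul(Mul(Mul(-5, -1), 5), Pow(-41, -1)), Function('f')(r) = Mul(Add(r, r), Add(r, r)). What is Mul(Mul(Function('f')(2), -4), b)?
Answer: Rational(1600, 41) ≈ 39.024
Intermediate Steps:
Function('f')(r) = Mul(4, Pow(r, 2)) (Function('f')(r) = Mul(Mul(2, r), Mul(2, r)) = Mul(4, Pow(r, 2)))
b = Rational(-25, 41) (b = Mul(Mul(5, 5), Rational(-1, 41)) = Mul(25, Rational(-1, 41)) = Rational(-25, 41) ≈ -0.60976)
Mul(Mul(Function('f')(2), -4), b) = Mul(Mul(Mul(4, Pow(2, 2)), -4), Rational(-25, 41)) = Mul(Mul(Mul(4, 4), -4), Rational(-25, 41)) = Mul(Mul(16, -4), Rational(-25, 41)) = Mul(-64, Rational(-25, 41)) = Rational(1600, 41)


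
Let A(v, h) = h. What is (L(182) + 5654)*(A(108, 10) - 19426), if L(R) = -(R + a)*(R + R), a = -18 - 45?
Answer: 731245392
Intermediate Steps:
a = -63
L(R) = -2*R*(-63 + R) (L(R) = -(R - 63)*(R + R) = -(-63 + R)*2*R = -2*R*(-63 + R))
(L(182) + 5654)*(A(108, 10) - 19426) = (2*182*(63 - 1*182) + 5654)*(10 - 19426) = (2*182*(63 - 182) + 5654)*(-19416) = (2*182*(-119) + 5654)*(-19416) = (-43316 + 5654)*(-19416) = -37662*(-19416) = 731245392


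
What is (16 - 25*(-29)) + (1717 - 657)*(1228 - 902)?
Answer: 346301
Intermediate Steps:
(16 - 25*(-29)) + (1717 - 657)*(1228 - 902) = (16 + 725) + 1060*326 = 741 + 345560 = 346301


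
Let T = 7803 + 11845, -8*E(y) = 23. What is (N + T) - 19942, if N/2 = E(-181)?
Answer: -1199/4 ≈ -299.75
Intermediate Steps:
E(y) = -23/8 (E(y) = -1/8*23 = -23/8)
T = 19648
N = -23/4 (N = 2*(-23/8) = -23/4 ≈ -5.7500)
(N + T) - 19942 = (-23/4 + 19648) - 19942 = 78569/4 - 19942 = -1199/4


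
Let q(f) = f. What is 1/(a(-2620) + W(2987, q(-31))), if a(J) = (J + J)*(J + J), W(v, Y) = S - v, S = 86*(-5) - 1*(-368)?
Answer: 1/27454551 ≈ 3.6424e-8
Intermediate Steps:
S = -62 (S = -430 + 368 = -62)
W(v, Y) = -62 - v
a(J) = 4*J² (a(J) = (2*J)*(2*J) = 4*J²)
1/(a(-2620) + W(2987, q(-31))) = 1/(4*(-2620)² + (-62 - 1*2987)) = 1/(4*6864400 + (-62 - 2987)) = 1/(27457600 - 3049) = 1/27454551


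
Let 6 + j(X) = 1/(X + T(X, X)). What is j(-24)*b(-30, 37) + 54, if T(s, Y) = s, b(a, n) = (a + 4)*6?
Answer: 3973/4 ≈ 993.25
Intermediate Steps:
b(a, n) = 24 + 6*a (b(a, n) = (4 + a)*6 = 24 + 6*a)
j(X) = -6 + 1/(2*X) (j(X) = -6 + 1/(X + X) = -6 + 1/(2*X))
j(-24)*b(-30, 37) + 54 = (-6 + (½)/(-24))*(24 + 6*(-30)) + 54 = (-6 + (½)*(-1/24))*(24 - 180) + 54 = (-6 - 1/48)*(-156) + 54 = -289/48*(-156) + 54 = 3757/4 + 54 = 3973/4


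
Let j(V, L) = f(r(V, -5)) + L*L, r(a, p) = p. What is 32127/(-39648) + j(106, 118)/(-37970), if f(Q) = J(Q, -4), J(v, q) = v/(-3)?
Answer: -885993511/752717280 ≈ -1.1771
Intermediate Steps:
J(v, q) = -v/3 (J(v, q) = v*(-⅓) = -v/3)
f(Q) = -Q/3
j(V, L) = 5/3 + L² (j(V, L) = -⅓*(-5) + L*L = 5/3 + L²)
32127/(-39648) + j(106, 118)/(-37970) = 32127/(-39648) + (5/3 + 118²)/(-37970) = 32127*(-1/39648) + (5/3 + 13924)*(-1/37970) = -10709/13216 + (41777/3)*(-1/37970) = -10709/13216 - 41777/113910 = -885993511/752717280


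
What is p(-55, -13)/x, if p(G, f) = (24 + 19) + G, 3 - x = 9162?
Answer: 4/3053 ≈ 0.0013102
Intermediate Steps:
x = -9159 (x = 3 - 1*9162 = 3 - 9162 = -9159)
p(G, f) = 43 + G
p(-55, -13)/x = (43 - 55)/(-9159) = -12*(-1/9159) = 4/3053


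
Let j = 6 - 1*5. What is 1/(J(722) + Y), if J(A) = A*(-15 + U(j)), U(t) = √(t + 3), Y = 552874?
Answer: 1/543488 ≈ 1.8400e-6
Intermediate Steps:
j = 1 (j = 6 - 5 = 1)
U(t) = √(3 + t)
J(A) = -13*A (J(A) = A*(-15 + √(3 + 1)) = A*(-15 + √4) = A*(-15 + 2) = A*(-13) = -13*A)
1/(J(722) + Y) = 1/(-13*722 + 552874) = 1/(-9386 + 552874) = 1/543488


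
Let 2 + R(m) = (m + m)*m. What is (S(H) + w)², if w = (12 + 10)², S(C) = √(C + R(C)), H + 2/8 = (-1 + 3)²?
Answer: (1936 + √478)²/16 ≈ 2.3958e+5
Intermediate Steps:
H = 15/4 (H = -¼ + (-1 + 3)² = -¼ + 2² = -¼ + 4 = 15/4 ≈ 3.7500)
R(m) = -2 + 2*m² (R(m) = -2 + (m + m)*m = -2 + (2*m)*m = -2 + 2*m²)
S(C) = √(-2 + C + 2*C²) (S(C) = √(C + (-2 + 2*C²)) = √(-2 + C + 2*C²))
w = 484 (w = 22² = 484)
(S(H) + w)² = (√(-2 + 15/4 + 2*(15/4)²) + 484)² = (√(-2 + 15/4 + 2*(225/16)) + 484)² = (√(-2 + 15/4 + 225/8) + 484)² = (√(239/8) + 484)² = (√478/4 + 484)² = (484 + √478/4)²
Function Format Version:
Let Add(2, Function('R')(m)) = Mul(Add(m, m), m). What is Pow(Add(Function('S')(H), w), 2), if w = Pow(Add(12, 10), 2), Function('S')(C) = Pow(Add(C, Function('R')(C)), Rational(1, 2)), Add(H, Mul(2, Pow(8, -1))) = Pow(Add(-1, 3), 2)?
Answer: Mul(Rational(1, 16), Pow(Add(1936, Pow(478, Rational(1, 2))), 2)) ≈ 2.3958e+5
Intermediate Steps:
H = Rational(15, 4) (H = Add(Rational(-1, 4), Pow(Add(-1, 3), 2)) = Add(Rational(-1, 4), Pow(2, 2)) = Add(Rational(-1, 4), 4) = Rational(15, 4) ≈ 3.7500)
Function('R')(m) = Add(-2, Mul(2, Pow(m, 2))) (Function('R')(m) = Add(-2, Mul(Add(m, m), m)) = Add(-2, Mul(Mul(2, m), m)) = Add(-2, Mul(2, Pow(m, 2))))
Function('S')(C) = Pow(Add(-2, C, Mul(2, Pow(C, 2))), Rational(1, 2)) (Function('S')(C) = Pow(Add(C, Add(-2, Mul(2, Pow(C, 2)))), Rational(1, 2)) = Pow(Add(-2, C, Mul(2, Pow(C, 2))), Rational(1, 2)))
w = 484 (w = Pow(22, 2) = 484)
Pow(Add(Function('S')(H), w), 2) = Pow(Add(Pow(Add(-2, Rational(15, 4), Mul(2, Pow(Rational(15, 4), 2))), Rational(1, 2)), 484), 2) = Pow(Add(Pow(Add(-2, Rational(15, 4), Mul(2, Rational(225, 16))), Rational(1, 2)), 484), 2) = Pow(Add(Pow(Add(-2, Rational(15, 4), Rational(225, 8)), Rational(1, 2)), 484), 2) = Pow(Add(Pow(Rational(239, 8), Rational(1, 2)), 484), 2) = Pow(Add(Mul(Rational(1, 4), Pow(478, Rational(1, 2))), 484), 2) = Pow(Add(484, Mul(Rational(1, 4), Pow(478, Rational(1, 2)))), 2)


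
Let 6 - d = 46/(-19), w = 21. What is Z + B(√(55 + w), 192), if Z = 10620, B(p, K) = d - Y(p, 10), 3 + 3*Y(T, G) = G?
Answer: 605687/57 ≈ 10626.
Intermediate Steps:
Y(T, G) = -1 + G/3
d = 160/19 (d = 6 - 46/(-19) = 6 - 46*(-1)/19 = 6 - 1*(-46/19) = 6 + 46/19 = 160/19 ≈ 8.4211)
B(p, K) = 347/57 (B(p, K) = 160/19 - (-1 + (⅓)*10) = 160/19 - (-1 + 10/3) = 160/19 - 1*7/3 = 160/19 - 7/3 = 347/57)
Z + B(√(55 + w), 192) = 10620 + 347/57 = 605687/57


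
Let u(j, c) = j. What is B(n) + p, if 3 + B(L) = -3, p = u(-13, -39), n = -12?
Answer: -19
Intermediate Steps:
p = -13
B(L) = -6 (B(L) = -3 - 3 = -6)
B(n) + p = -6 - 13 = -19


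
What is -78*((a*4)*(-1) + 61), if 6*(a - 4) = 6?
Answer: -3198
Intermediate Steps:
a = 5 (a = 4 + (⅙)*6 = 4 + 1 = 5)
-78*((a*4)*(-1) + 61) = -78*((5*4)*(-1) + 61) = -78*(20*(-1) + 61) = -78*(-20 + 61) = -78*41 = -3198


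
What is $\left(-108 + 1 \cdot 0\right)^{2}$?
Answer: $11664$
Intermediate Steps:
$\left(-108 + 1 \cdot 0\right)^{2} = \left(-108 + 0\right)^{2} = \left(-108\right)^{2} = 11664$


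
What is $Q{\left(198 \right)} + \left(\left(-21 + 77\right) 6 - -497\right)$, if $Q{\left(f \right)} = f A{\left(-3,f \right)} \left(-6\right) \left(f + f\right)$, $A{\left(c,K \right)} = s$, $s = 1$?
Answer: $-469615$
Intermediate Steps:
$A{\left(c,K \right)} = 1$
$Q{\left(f \right)} = - 12 f^{2}$ ($Q{\left(f \right)} = f 1 \left(-6\right) \left(f + f\right) = f \left(-6\right) 2 f = - 6 f 2 f = - 12 f^{2}$)
$Q{\left(198 \right)} + \left(\left(-21 + 77\right) 6 - -497\right) = - 12 \cdot 198^{2} + \left(\left(-21 + 77\right) 6 - -497\right) = \left(-12\right) 39204 + \left(56 \cdot 6 + 497\right) = -470448 + \left(336 + 497\right) = -470448 + 833 = -469615$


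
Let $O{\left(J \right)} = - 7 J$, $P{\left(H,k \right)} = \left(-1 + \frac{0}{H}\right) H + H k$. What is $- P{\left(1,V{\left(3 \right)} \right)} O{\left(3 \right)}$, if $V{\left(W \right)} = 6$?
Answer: $105$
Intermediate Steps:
$P{\left(H,k \right)} = - H + H k$ ($P{\left(H,k \right)} = \left(-1 + 0\right) H + H k = - H + H k$)
$- P{\left(1,V{\left(3 \right)} \right)} O{\left(3 \right)} = - 1 \left(-1 + 6\right) \left(\left(-7\right) 3\right) = - 1 \cdot 5 \left(-21\right) = - 5 \left(-21\right) = \left(-1\right) \left(-105\right) = 105$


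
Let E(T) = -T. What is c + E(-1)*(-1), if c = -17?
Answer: -18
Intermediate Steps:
c + E(-1)*(-1) = -17 - 1*(-1)*(-1) = -17 + 1*(-1) = -17 - 1 = -18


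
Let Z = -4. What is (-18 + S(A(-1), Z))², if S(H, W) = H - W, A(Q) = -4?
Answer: 324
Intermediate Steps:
(-18 + S(A(-1), Z))² = (-18 + (-4 - 1*(-4)))² = (-18 + (-4 + 4))² = (-18 + 0)² = (-18)² = 324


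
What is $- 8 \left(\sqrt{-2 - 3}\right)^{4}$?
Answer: $-200$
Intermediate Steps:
$- 8 \left(\sqrt{-2 - 3}\right)^{4} = - 8 \left(\sqrt{-5}\right)^{4} = - 8 \left(i \sqrt{5}\right)^{4} = \left(-8\right) 25 = -200$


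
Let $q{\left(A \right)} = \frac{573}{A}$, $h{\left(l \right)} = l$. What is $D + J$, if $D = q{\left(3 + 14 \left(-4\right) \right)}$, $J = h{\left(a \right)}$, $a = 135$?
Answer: $\frac{6582}{53} \approx 124.19$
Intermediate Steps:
$J = 135$
$D = - \frac{573}{53}$ ($D = \frac{573}{3 + 14 \left(-4\right)} = \frac{573}{3 - 56} = \frac{573}{-53} = 573 \left(- \frac{1}{53}\right) = - \frac{573}{53} \approx -10.811$)
$D + J = - \frac{573}{53} + 135 = \frac{6582}{53}$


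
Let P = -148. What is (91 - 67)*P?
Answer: -3552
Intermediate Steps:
(91 - 67)*P = (91 - 67)*(-148) = 24*(-148) = -3552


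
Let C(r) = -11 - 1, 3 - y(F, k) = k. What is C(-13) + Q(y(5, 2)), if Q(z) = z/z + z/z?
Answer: -10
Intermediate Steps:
y(F, k) = 3 - k
Q(z) = 2 (Q(z) = 1 + 1 = 2)
C(r) = -12
C(-13) + Q(y(5, 2)) = -12 + 2 = -10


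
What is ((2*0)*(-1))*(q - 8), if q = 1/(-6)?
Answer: 0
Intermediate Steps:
q = -1/6 ≈ -0.16667
((2*0)*(-1))*(q - 8) = ((2*0)*(-1))*(-1/6 - 8) = (0*(-1))*(-49/6) = 0*(-49/6) = 0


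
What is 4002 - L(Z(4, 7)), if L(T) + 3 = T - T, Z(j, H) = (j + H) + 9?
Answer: 4005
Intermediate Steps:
Z(j, H) = 9 + H + j (Z(j, H) = (H + j) + 9 = 9 + H + j)
L(T) = -3 (L(T) = -3 + (T - T) = -3 + 0 = -3)
4002 - L(Z(4, 7)) = 4002 - 1*(-3) = 4002 + 3 = 4005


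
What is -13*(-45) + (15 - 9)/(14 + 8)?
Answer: 6438/11 ≈ 585.27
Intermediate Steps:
-13*(-45) + (15 - 9)/(14 + 8) = 585 + 6/22 = 585 + 6*(1/22) = 585 + 3/11 = 6438/11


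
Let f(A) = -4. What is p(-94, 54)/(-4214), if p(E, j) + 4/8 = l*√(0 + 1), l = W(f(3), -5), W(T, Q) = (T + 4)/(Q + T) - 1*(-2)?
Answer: -3/8428 ≈ -0.00035596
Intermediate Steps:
W(T, Q) = 2 + (4 + T)/(Q + T) (W(T, Q) = (4 + T)/(Q + T) + 2 = 2 + (4 + T)/(Q + T))
l = 2 (l = (4 + 2*(-5) + 3*(-4))/(-5 - 4) = (4 - 10 - 12)/(-9) = -⅑*(-18) = 2)
p(E, j) = 3/2 (p(E, j) = -½ + 2*√(0 + 1) = -½ + 2*√1 = -½ + 2*1 = -½ + 2 = 3/2)
p(-94, 54)/(-4214) = (3/2)/(-4214) = (3/2)*(-1/4214) = -3/8428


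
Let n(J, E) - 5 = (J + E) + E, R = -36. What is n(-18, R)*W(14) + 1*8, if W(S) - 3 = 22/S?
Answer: -2664/7 ≈ -380.57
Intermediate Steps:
n(J, E) = 5 + J + 2*E (n(J, E) = 5 + ((J + E) + E) = 5 + ((E + J) + E) = 5 + (J + 2*E) = 5 + J + 2*E)
W(S) = 3 + 22/S
n(-18, R)*W(14) + 1*8 = (5 - 18 + 2*(-36))*(3 + 22/14) + 1*8 = (5 - 18 - 72)*(3 + 22*(1/14)) + 8 = -85*(3 + 11/7) + 8 = -85*32/7 + 8 = -2720/7 + 8 = -2664/7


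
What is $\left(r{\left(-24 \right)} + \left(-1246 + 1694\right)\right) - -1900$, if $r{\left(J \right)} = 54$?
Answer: $2402$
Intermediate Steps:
$\left(r{\left(-24 \right)} + \left(-1246 + 1694\right)\right) - -1900 = \left(54 + \left(-1246 + 1694\right)\right) - -1900 = \left(54 + 448\right) + 1900 = 502 + 1900 = 2402$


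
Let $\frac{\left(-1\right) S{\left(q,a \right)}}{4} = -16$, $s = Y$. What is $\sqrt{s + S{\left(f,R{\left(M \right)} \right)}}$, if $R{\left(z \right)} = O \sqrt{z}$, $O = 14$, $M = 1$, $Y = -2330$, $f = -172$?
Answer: $i \sqrt{2266} \approx 47.603 i$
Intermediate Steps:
$s = -2330$
$R{\left(z \right)} = 14 \sqrt{z}$
$S{\left(q,a \right)} = 64$ ($S{\left(q,a \right)} = \left(-4\right) \left(-16\right) = 64$)
$\sqrt{s + S{\left(f,R{\left(M \right)} \right)}} = \sqrt{-2330 + 64} = \sqrt{-2266} = i \sqrt{2266}$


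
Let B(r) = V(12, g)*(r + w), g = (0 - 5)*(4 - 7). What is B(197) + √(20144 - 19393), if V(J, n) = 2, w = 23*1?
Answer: 440 + √751 ≈ 467.40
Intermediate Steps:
g = 15 (g = -5*(-3) = 15)
w = 23
B(r) = 46 + 2*r (B(r) = 2*(r + 23) = 2*(23 + r) = 46 + 2*r)
B(197) + √(20144 - 19393) = (46 + 2*197) + √(20144 - 19393) = (46 + 394) + √751 = 440 + √751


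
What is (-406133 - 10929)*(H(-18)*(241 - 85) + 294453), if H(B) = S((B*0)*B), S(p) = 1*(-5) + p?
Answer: -122479848726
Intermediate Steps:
S(p) = -5 + p
H(B) = -5 (H(B) = -5 + (B*0)*B = -5 + 0*B = -5 + 0 = -5)
(-406133 - 10929)*(H(-18)*(241 - 85) + 294453) = (-406133 - 10929)*(-5*(241 - 85) + 294453) = -417062*(-5*156 + 294453) = -417062*(-780 + 294453) = -417062*293673 = -122479848726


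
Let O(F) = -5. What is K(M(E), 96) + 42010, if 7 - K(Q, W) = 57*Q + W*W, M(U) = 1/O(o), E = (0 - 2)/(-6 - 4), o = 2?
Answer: 164062/5 ≈ 32812.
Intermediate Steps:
E = 1/5 (E = -2/(-10) = -2*(-1/10) = 1/5 ≈ 0.20000)
M(U) = -1/5 (M(U) = 1/(-5) = -1/5)
K(Q, W) = 7 - W**2 - 57*Q (K(Q, W) = 7 - (57*Q + W*W) = 7 - (57*Q + W**2) = 7 - (W**2 + 57*Q) = 7 + (-W**2 - 57*Q) = 7 - W**2 - 57*Q)
K(M(E), 96) + 42010 = (7 - 1*96**2 - 57*(-1/5)) + 42010 = (7 - 1*9216 + 57/5) + 42010 = (7 - 9216 + 57/5) + 42010 = -45988/5 + 42010 = 164062/5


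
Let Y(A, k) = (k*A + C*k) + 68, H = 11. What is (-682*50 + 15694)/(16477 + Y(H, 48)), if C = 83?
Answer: -18406/21057 ≈ -0.87410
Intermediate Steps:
Y(A, k) = 68 + 83*k + A*k (Y(A, k) = (k*A + 83*k) + 68 = (A*k + 83*k) + 68 = (83*k + A*k) + 68 = 68 + 83*k + A*k)
(-682*50 + 15694)/(16477 + Y(H, 48)) = (-682*50 + 15694)/(16477 + (68 + 83*48 + 11*48)) = (-34100 + 15694)/(16477 + (68 + 3984 + 528)) = -18406/(16477 + 4580) = -18406/21057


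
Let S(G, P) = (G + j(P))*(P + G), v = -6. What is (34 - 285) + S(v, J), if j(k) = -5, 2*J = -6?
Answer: -152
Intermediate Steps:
J = -3 (J = (½)*(-6) = -3)
S(G, P) = (-5 + G)*(G + P) (S(G, P) = (G - 5)*(P + G) = (-5 + G)*(G + P))
(34 - 285) + S(v, J) = (34 - 285) + ((-6)² - 5*(-6) - 5*(-3) - 6*(-3)) = -251 + (36 + 30 + 15 + 18) = -251 + 99 = -152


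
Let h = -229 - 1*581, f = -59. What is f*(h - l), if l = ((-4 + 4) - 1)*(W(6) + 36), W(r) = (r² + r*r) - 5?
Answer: 41713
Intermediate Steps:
W(r) = -5 + 2*r² (W(r) = (r² + r²) - 5 = 2*r² - 5 = -5 + 2*r²)
h = -810 (h = -229 - 581 = -810)
l = -103 (l = ((-4 + 4) - 1)*((-5 + 2*6²) + 36) = (0 - 1)*((-5 + 2*36) + 36) = -((-5 + 72) + 36) = -(67 + 36) = -1*103 = -103)
f*(h - l) = -59*(-810 - 1*(-103)) = -59*(-810 + 103) = -59*(-707) = 41713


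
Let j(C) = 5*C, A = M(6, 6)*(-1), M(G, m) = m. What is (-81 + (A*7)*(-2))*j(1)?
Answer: 15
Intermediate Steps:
A = -6 (A = 6*(-1) = -6)
(-81 + (A*7)*(-2))*j(1) = (-81 - 6*7*(-2))*(5*1) = (-81 - 42*(-2))*5 = (-81 + 84)*5 = 3*5 = 15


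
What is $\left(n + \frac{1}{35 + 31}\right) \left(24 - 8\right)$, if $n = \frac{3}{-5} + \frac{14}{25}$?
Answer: $- \frac{328}{825} \approx -0.39758$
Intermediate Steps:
$n = - \frac{1}{25}$ ($n = 3 \left(- \frac{1}{5}\right) + 14 \cdot \frac{1}{25} = - \frac{3}{5} + \frac{14}{25} = - \frac{1}{25} \approx -0.04$)
$\left(n + \frac{1}{35 + 31}\right) \left(24 - 8\right) = \left(- \frac{1}{25} + \frac{1}{35 + 31}\right) \left(24 - 8\right) = \left(- \frac{1}{25} + \frac{1}{66}\right) 16 = \left(- \frac{41}{1650}\right) 16 = - \frac{328}{825}$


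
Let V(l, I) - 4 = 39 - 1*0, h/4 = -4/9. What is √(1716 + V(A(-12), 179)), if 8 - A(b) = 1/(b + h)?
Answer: √1759 ≈ 41.940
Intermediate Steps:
h = -16/9 (h = 4*(-4/9) = -16/9 ≈ -1.7778)
A(b) = 8 - 1/(-16/9 + b) (A(b) = 8 - 1/(b - 16/9) = 8 - 1/(-16/9 + b))
V(l, I) = 43 (V(l, I) = 4 + (39 - 1*0) = 4 + (39 + 0) = 4 + 39 = 43)
√(1716 + V(A(-12), 179)) = √(1716 + 43) = √1759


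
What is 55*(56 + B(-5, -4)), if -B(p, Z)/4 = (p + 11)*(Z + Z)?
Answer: 13640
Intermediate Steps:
B(p, Z) = -8*Z*(11 + p) (B(p, Z) = -4*(p + 11)*(Z + Z) = -4*(11 + p)*2*Z = -8*Z*(11 + p))
55*(56 + B(-5, -4)) = 55*(56 - 8*(-4)*(11 - 5)) = 55*(56 - 8*(-4)*6) = 55*(56 + 192) = 55*248 = 13640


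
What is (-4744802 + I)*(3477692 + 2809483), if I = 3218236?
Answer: -9597787591050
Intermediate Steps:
(-4744802 + I)*(3477692 + 2809483) = (-4744802 + 3218236)*(3477692 + 2809483) = -1526566*6287175 = -9597787591050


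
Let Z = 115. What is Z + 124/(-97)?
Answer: 11031/97 ≈ 113.72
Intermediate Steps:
Z + 124/(-97) = 115 + 124/(-97) = 115 - 1/97*124 = 115 - 124/97 = 11031/97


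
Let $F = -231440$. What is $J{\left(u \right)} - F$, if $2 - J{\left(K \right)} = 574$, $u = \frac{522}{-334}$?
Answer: $230868$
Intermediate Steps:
$u = - \frac{261}{167}$ ($u = 522 \left(- \frac{1}{334}\right) = - \frac{261}{167} \approx -1.5629$)
$J{\left(K \right)} = -572$ ($J{\left(K \right)} = 2 - 574 = -572$)
$J{\left(u \right)} - F = -572 - -231440 = -572 + 231440 = 230868$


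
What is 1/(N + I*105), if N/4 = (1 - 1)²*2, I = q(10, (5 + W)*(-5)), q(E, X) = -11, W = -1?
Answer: -1/1155 ≈ -0.00086580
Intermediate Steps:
I = -11
N = 0 (N = 4*((1 - 1)²*2) = 4*(0²*2) = 4*(0*2) = 4*0 = 0)
1/(N + I*105) = 1/(0 - 11*105) = 1/(0 - 1155) = 1/(-1155) = -1/1155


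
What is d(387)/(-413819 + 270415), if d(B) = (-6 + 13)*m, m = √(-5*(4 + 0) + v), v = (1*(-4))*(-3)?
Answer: -7*I*√2/71702 ≈ -0.00013806*I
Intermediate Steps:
v = 12 (v = -4*(-3) = 12)
m = 2*I*√2 (m = √(-5*(4 + 0) + 12) = √(-5*4 + 12) = √(-20 + 12) = √(-8) = 2*I*√2 ≈ 2.8284*I)
d(B) = 14*I*√2 (d(B) = (-6 + 13)*(2*I*√2) = 7*(2*I*√2) = 14*I*√2)
d(387)/(-413819 + 270415) = (14*I*√2)/(-413819 + 270415) = (14*I*√2)/(-143404) = (14*I*√2)*(-1/143404) = -7*I*√2/71702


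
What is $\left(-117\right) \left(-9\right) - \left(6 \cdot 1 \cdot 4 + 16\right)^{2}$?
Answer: $-547$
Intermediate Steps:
$\left(-117\right) \left(-9\right) - \left(6 \cdot 1 \cdot 4 + 16\right)^{2} = 1053 - \left(6 \cdot 4 + 16\right)^{2} = 1053 - \left(24 + 16\right)^{2} = 1053 - 40^{2} = 1053 - 1600 = -547$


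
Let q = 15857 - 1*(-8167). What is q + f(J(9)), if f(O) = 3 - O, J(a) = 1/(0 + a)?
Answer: 216242/9 ≈ 24027.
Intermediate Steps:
J(a) = 1/a
q = 24024 (q = 15857 + 8167 = 24024)
q + f(J(9)) = 24024 + (3 - 1/9) = 24024 + (3 - 1*⅑) = 24024 + (3 - ⅑) = 24024 + 26/9 = 216242/9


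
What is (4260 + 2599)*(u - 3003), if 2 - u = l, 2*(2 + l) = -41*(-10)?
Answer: -21976236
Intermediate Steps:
l = 203 (l = -2 + (-41*(-10))/2 = -2 + (½)*410 = -2 + 205 = 203)
u = -201 (u = 2 - 1*203 = 2 - 203 = -201)
(4260 + 2599)*(u - 3003) = (4260 + 2599)*(-201 - 3003) = 6859*(-3204) = -21976236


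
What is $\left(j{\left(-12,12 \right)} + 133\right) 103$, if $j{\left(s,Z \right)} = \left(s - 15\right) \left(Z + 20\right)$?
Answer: $-75293$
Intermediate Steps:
$j{\left(s,Z \right)} = \left(-15 + s\right) \left(20 + Z\right)$
$\left(j{\left(-12,12 \right)} + 133\right) 103 = \left(\left(-300 - 180 + 20 \left(-12\right) + 12 \left(-12\right)\right) + 133\right) 103 = \left(\left(-300 - 180 - 240 - 144\right) + 133\right) 103 = \left(-864 + 133\right) 103 = \left(-731\right) 103 = -75293$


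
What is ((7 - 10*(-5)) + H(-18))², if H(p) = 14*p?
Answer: 38025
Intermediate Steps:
((7 - 10*(-5)) + H(-18))² = ((7 - 10*(-5)) + 14*(-18))² = ((7 + 50) - 252)² = (57 - 252)² = (-195)² = 38025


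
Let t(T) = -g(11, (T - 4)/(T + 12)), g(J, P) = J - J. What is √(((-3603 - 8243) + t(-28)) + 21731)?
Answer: √9885 ≈ 99.423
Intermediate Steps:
g(J, P) = 0
t(T) = 0 (t(T) = -1*0 = 0)
√(((-3603 - 8243) + t(-28)) + 21731) = √(((-3603 - 8243) + 0) + 21731) = √((-11846 + 0) + 21731) = √(-11846 + 21731) = √9885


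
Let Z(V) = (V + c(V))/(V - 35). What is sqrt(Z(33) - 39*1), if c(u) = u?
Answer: 6*I*sqrt(2) ≈ 8.4853*I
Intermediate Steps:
Z(V) = 2*V/(-35 + V) (Z(V) = (V + V)/(V - 35) = (2*V)/(-35 + V) = 2*V/(-35 + V))
sqrt(Z(33) - 39*1) = sqrt(2*33/(-35 + 33) - 39*1) = sqrt(2*33/(-2) - 39) = sqrt(2*33*(-1/2) - 39) = sqrt(-33 - 39) = sqrt(-72) = 6*I*sqrt(2)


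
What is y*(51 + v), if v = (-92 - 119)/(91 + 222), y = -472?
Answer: -7434944/313 ≈ -23754.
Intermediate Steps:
v = -211/313 ≈ -0.67412
y*(51 + v) = -472*(51 - 211/313) = -472*15752/313 = -7434944/313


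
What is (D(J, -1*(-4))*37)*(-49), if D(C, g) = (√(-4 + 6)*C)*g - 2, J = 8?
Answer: 3626 - 58016*√2 ≈ -78421.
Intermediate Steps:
D(C, g) = -2 + C*g*√2 (D(C, g) = (√2*C)*g - 2 = (C*√2)*g - 2 = C*g*√2 - 2 = -2 + C*g*√2)
(D(J, -1*(-4))*37)*(-49) = ((-2 + 8*(-1*(-4))*√2)*37)*(-49) = ((-2 + 8*4*√2)*37)*(-49) = ((-2 + 32*√2)*37)*(-49) = (-74 + 1184*√2)*(-49) = 3626 - 58016*√2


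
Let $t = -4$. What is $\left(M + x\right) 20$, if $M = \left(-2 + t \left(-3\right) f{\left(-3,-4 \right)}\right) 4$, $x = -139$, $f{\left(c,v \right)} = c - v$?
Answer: $-1980$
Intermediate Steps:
$M = 40$ ($M = \left(-2 + \left(-4\right) \left(-3\right) \left(-3 - -4\right)\right) 4 = \left(-2 + 12 \left(-3 + 4\right)\right) 4 = \left(-2 + 12 \cdot 1\right) 4 = \left(-2 + 12\right) 4 = 10 \cdot 4 = 40$)
$\left(M + x\right) 20 = \left(40 - 139\right) 20 = \left(-99\right) 20 = -1980$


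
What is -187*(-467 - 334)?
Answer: 149787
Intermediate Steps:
-187*(-467 - 334) = -187*(-801) = 149787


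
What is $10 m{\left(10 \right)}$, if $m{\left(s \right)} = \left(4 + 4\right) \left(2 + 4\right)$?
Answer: $480$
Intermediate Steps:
$m{\left(s \right)} = 48$ ($m{\left(s \right)} = 8 \cdot 6 = 48$)
$10 m{\left(10 \right)} = 10 \cdot 48 = 480$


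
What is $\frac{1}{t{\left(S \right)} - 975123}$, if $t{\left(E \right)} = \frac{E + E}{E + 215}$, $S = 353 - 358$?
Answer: $- \frac{21}{20477584} \approx -1.0255 \cdot 10^{-6}$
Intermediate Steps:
$S = -5$
$t{\left(E \right)} = \frac{2 E}{215 + E}$
$\frac{1}{t{\left(S \right)} - 975123} = \frac{1}{2 \left(-5\right) \frac{1}{215 - 5} - 975123} = \frac{1}{2 \left(-5\right) \frac{1}{210} - 975123} = \frac{1}{- \frac{1}{21} - 975123} = \frac{1}{- \frac{20477584}{21}} = - \frac{21}{20477584}$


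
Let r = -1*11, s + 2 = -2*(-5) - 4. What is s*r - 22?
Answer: -66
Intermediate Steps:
s = 4 (s = -2 + (-2*(-5) - 4) = -2 + (10 - 4) = -2 + 6 = 4)
r = -11
s*r - 22 = 4*(-11) - 22 = -44 - 22 = -66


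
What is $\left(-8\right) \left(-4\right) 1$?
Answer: $32$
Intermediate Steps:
$\left(-8\right) \left(-4\right) 1 = 32 \cdot 1 = 32$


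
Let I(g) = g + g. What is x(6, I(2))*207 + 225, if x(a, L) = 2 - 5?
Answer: -396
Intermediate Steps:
I(g) = 2*g
x(a, L) = -3
x(6, I(2))*207 + 225 = -3*207 + 225 = -621 + 225 = -396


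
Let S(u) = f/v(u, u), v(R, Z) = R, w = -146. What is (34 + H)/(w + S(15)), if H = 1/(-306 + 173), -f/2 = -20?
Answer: -13563/57190 ≈ -0.23716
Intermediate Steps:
f = 40 (f = -2*(-20) = 40)
S(u) = 40/u
H = -1/133 (H = 1/(-133) = -1/133 ≈ -0.0075188)
(34 + H)/(w + S(15)) = (34 - 1/133)/(-146 + 40/15) = 4521/(133*(-146 + 40*(1/15))) = 4521/(133*(-146 + 8/3)) = 4521/(133*(-430/3)) = (4521/133)*(-3/430) = -13563/57190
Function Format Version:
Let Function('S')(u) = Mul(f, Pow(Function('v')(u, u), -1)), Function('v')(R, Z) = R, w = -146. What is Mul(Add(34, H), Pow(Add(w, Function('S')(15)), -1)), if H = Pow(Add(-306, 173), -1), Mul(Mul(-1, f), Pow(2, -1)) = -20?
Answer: Rational(-13563, 57190) ≈ -0.23716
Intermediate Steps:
f = 40 (f = Mul(-2, -20) = 40)
Function('S')(u) = Mul(40, Pow(u, -1))
H = Rational(-1, 133) (H = Pow(-133, -1) = Rational(-1, 133) ≈ -0.0075188)
Mul(Add(34, H), Pow(Add(w, Function('S')(15)), -1)) = Mul(Add(34, Rational(-1, 133)), Pow(Add(-146, Mul(40, Pow(15, -1))), -1)) = Mul(Rational(4521, 133), Pow(Add(-146, Mul(40, Rational(1, 15))), -1)) = Mul(Rational(4521, 133), Pow(Add(-146, Rational(8, 3)), -1)) = Mul(Rational(4521, 133), Pow(Rational(-430, 3), -1)) = Mul(Rational(4521, 133), Rational(-3, 430)) = Rational(-13563, 57190)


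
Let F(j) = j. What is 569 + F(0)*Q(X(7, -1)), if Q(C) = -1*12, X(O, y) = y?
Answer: 569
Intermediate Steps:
Q(C) = -12
569 + F(0)*Q(X(7, -1)) = 569 + 0*(-12) = 569 + 0 = 569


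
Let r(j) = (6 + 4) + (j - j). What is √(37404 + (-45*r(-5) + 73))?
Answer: √37027 ≈ 192.42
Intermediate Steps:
r(j) = 10 (r(j) = 10 + 0 = 10)
√(37404 + (-45*r(-5) + 73)) = √(37404 + (-45*10 + 73)) = √(37404 + (-450 + 73)) = √(37404 - 377) = √37027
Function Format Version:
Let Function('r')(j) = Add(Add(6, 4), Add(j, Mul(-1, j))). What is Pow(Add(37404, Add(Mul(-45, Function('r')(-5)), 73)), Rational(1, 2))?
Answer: Pow(37027, Rational(1, 2)) ≈ 192.42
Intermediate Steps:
Function('r')(j) = 10 (Function('r')(j) = Add(10, 0) = 10)
Pow(Add(37404, Add(Mul(-45, Function('r')(-5)), 73)), Rational(1, 2)) = Pow(Add(37404, Add(Mul(-45, 10), 73)), Rational(1, 2)) = Pow(Add(37404, Add(-450, 73)), Rational(1, 2)) = Pow(Add(37404, -377), Rational(1, 2)) = Pow(37027, Rational(1, 2))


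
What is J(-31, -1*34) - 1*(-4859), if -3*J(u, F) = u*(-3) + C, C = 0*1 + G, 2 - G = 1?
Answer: 14483/3 ≈ 4827.7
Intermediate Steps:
G = 1 (G = 2 - 1*1 = 2 - 1 = 1)
C = 1 (C = 0*1 + 1 = 0 + 1 = 1)
J(u, F) = -1/3 + u (J(u, F) = -(u*(-3) + 1)/3 = -(-3*u + 1)/3 = -(1 - 3*u)/3 = -1/3 + u)
J(-31, -1*34) - 1*(-4859) = (-1/3 - 31) - 1*(-4859) = -94/3 + 4859 = 14483/3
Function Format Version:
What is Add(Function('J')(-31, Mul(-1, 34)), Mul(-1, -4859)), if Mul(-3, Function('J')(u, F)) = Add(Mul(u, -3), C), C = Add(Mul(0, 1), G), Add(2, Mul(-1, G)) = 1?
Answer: Rational(14483, 3) ≈ 4827.7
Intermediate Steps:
G = 1 (G = Add(2, Mul(-1, 1)) = Add(2, -1) = 1)
C = 1 (C = Add(Mul(0, 1), 1) = Add(0, 1) = 1)
Function('J')(u, F) = Add(Rational(-1, 3), u) (Function('J')(u, F) = Mul(Rational(-1, 3), Add(Mul(u, -3), 1)) = Mul(Rational(-1, 3), Add(Mul(-3, u), 1)) = Mul(Rational(-1, 3), Add(1, Mul(-3, u))) = Add(Rational(-1, 3), u))
Add(Function('J')(-31, Mul(-1, 34)), Mul(-1, -4859)) = Add(Add(Rational(-1, 3), -31), Mul(-1, -4859)) = Add(Rational(-94, 3), 4859) = Rational(14483, 3)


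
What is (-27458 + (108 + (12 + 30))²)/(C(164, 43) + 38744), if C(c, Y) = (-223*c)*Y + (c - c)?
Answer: 2479/766926 ≈ 0.0032324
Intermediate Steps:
C(c, Y) = -223*Y*c (C(c, Y) = -223*Y*c + 0 = -223*Y*c)
(-27458 + (108 + (12 + 30))²)/(C(164, 43) + 38744) = (-27458 + (108 + (12 + 30))²)/(-223*43*164 + 38744) = (-27458 + (108 + 42)²)/(-1572596 + 38744) = (-27458 + 150²)/(-1533852) = (-27458 + 22500)*(-1/1533852) = -4958*(-1/1533852) = 2479/766926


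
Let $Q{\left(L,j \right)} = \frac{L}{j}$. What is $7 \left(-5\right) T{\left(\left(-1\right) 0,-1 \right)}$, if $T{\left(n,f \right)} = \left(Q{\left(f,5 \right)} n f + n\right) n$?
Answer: $0$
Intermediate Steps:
$T{\left(n,f \right)} = n \left(n + \frac{n f^{2}}{5}\right)$ ($T{\left(n,f \right)} = \left(\frac{f}{5} n f + n\right) n = \left(\frac{f n}{5} f + n\right) n = \left(\frac{n f^{2}}{5} + n\right) n = \left(n + \frac{n f^{2}}{5}\right) n = n \left(n + \frac{n f^{2}}{5}\right)$)
$7 \left(-5\right) T{\left(\left(-1\right) 0,-1 \right)} = 7 \left(-5\right) \frac{\left(\left(-1\right) 0\right)^{2} \left(5 + \left(-1\right)^{2}\right)}{5} = - 35 \frac{0^{2} \left(5 + 1\right)}{5} = - 35 \cdot \frac{1}{5} \cdot 0 \cdot 6 = \left(-35\right) 0 = 0$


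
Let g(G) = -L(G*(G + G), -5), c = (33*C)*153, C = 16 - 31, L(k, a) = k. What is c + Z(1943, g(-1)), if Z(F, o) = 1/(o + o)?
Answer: -302941/4 ≈ -75735.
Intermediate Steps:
C = -15
c = -75735 (c = (33*(-15))*153 = -495*153 = -75735)
g(G) = -2*G**2 (g(G) = -G*(G + G) = -G*2*G = -2*G**2)
Z(F, o) = 1/(2*o)
c + Z(1943, g(-1)) = -75735 + 1/(2*((-2*(-1)**2))) = -75735 + 1/(2*((-2*1))) = -75735 + (1/2)/(-2) = -75735 + (1/2)*(-1/2) = -75735 - 1/4 = -302941/4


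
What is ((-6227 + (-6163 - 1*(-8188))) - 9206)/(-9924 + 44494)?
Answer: -6704/17285 ≈ -0.38785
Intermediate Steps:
((-6227 + (-6163 - 1*(-8188))) - 9206)/(-9924 + 44494) = ((-6227 + (-6163 + 8188)) - 9206)/34570 = ((-6227 + 2025) - 9206)*(1/34570) = (-4202 - 9206)*(1/34570) = -13408*1/34570 = -6704/17285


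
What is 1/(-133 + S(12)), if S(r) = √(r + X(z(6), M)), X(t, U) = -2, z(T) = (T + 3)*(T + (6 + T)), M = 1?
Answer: -133/17679 - √10/17679 ≈ -0.0077019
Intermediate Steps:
z(T) = (3 + T)*(6 + 2*T)
S(r) = √(-2 + r) (S(r) = √(r - 2) = √(-2 + r))
1/(-133 + S(12)) = 1/(-133 + √(-2 + 12)) = 1/(-133 + √10)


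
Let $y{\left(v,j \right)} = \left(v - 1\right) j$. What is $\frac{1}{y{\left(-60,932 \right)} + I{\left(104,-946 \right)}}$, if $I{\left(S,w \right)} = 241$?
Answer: $- \frac{1}{56611} \approx -1.7664 \cdot 10^{-5}$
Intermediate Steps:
$y{\left(v,j \right)} = j \left(-1 + v\right)$ ($y{\left(v,j \right)} = \left(-1 + v\right) j = j \left(-1 + v\right)$)
$\frac{1}{y{\left(-60,932 \right)} + I{\left(104,-946 \right)}} = \frac{1}{932 \left(-1 - 60\right) + 241} = \frac{1}{932 \left(-61\right) + 241} = \frac{1}{-56852 + 241} = \frac{1}{-56611} = - \frac{1}{56611}$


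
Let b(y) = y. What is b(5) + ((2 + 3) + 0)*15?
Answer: 80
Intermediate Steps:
b(5) + ((2 + 3) + 0)*15 = 5 + ((2 + 3) + 0)*15 = 5 + (5 + 0)*15 = 5 + 5*15 = 5 + 75 = 80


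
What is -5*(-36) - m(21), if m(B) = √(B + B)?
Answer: 180 - √42 ≈ 173.52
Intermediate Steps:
m(B) = √2*√B (m(B) = √(2*B) = √2*√B)
-5*(-36) - m(21) = -5*(-36) - √2*√21 = 180 - √42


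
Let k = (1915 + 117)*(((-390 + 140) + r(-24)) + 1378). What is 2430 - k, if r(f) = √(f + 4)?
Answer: -2289666 - 4064*I*√5 ≈ -2.2897e+6 - 9087.4*I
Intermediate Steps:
r(f) = √(4 + f)
k = 2292096 + 4064*I*√5 (k = (1915 + 117)*(((-390 + 140) + √(4 - 24)) + 1378) = 2032*((-250 + √(-20)) + 1378) = 2032*((-250 + 2*I*√5) + 1378) = 2032*(1128 + 2*I*√5) = 2292096 + 4064*I*√5 ≈ 2.2921e+6 + 9087.4*I)
2430 - k = 2430 - (2292096 + 4064*I*√5) = 2430 + (-2292096 - 4064*I*√5) = -2289666 - 4064*I*√5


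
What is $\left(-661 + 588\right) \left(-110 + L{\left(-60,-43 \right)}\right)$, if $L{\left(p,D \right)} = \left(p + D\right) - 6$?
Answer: $15987$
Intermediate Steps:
$L{\left(p,D \right)} = -6 + D + p$ ($L{\left(p,D \right)} = \left(D + p\right) - 6 = -6 + D + p$)
$\left(-661 + 588\right) \left(-110 + L{\left(-60,-43 \right)}\right) = \left(-661 + 588\right) \left(-110 - 109\right) = - 73 \left(-110 - 109\right) = \left(-73\right) \left(-219\right) = 15987$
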